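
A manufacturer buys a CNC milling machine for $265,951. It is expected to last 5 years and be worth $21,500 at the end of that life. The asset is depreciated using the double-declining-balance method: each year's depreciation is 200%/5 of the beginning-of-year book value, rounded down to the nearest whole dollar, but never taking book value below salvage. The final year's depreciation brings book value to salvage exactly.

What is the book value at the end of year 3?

Depreciable base = $265,951 − $21,500 = $244,451.
Year 1: ⌊$265,951 × 200%/5⌋ = $106,380. Book value $159,571.
Year 2: ⌊$159,571 × 200%/5⌋ = $63,828. Book value $95,743.
Year 3: ⌊$95,743 × 200%/5⌋ = $38,297. Book value $57,446.

$57,446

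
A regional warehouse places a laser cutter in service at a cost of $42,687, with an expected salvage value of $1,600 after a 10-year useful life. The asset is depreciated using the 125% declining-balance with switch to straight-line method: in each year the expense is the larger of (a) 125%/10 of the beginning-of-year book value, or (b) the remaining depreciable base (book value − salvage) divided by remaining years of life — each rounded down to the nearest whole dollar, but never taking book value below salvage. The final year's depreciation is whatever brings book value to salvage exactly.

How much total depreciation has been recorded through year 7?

Depreciable base = $42,687 − $1,600 = $41,087.
Year 1: DB = ⌊$42,687 × 125%/10⌋ = $5,335; SL = ⌊$41,087/10⌋ = $4,108 → take DB $5,335. Book value $37,352.
Year 2: DB = ⌊$37,352 × 125%/10⌋ = $4,669; SL = ⌊$35,752/9⌋ = $3,972 → take DB $4,669. Book value $32,683.
Year 3: DB = ⌊$32,683 × 125%/10⌋ = $4,085; SL = ⌊$31,083/8⌋ = $3,885 → take DB $4,085. Book value $28,598.
Year 4: DB = ⌊$28,598 × 125%/10⌋ = $3,574; SL = ⌊$26,998/7⌋ = $3,856 → take SL $3,856. Book value $24,742.
Year 5: DB = ⌊$24,742 × 125%/10⌋ = $3,092; SL = ⌊$23,142/6⌋ = $3,857 → take SL $3,857. Book value $20,885.
Year 6: DB = ⌊$20,885 × 125%/10⌋ = $2,610; SL = ⌊$19,285/5⌋ = $3,857 → take SL $3,857. Book value $17,028.
Year 7: DB = ⌊$17,028 × 125%/10⌋ = $2,128; SL = ⌊$15,428/4⌋ = $3,857 → take SL $3,857. Book value $13,171.
Accumulated through year 7 = $42,687 − $13,171 = $29,516.

$29,516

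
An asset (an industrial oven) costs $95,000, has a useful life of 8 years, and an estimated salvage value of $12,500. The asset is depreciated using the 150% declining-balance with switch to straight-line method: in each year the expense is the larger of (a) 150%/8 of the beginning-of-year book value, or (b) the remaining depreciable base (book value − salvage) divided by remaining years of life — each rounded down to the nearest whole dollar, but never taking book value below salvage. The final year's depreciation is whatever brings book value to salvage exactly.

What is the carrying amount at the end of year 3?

Depreciable base = $95,000 − $12,500 = $82,500.
Year 1: DB = ⌊$95,000 × 150%/8⌋ = $17,812; SL = ⌊$82,500/8⌋ = $10,312 → take DB $17,812. Book value $77,188.
Year 2: DB = ⌊$77,188 × 150%/8⌋ = $14,472; SL = ⌊$64,688/7⌋ = $9,241 → take DB $14,472. Book value $62,716.
Year 3: DB = ⌊$62,716 × 150%/8⌋ = $11,759; SL = ⌊$50,216/6⌋ = $8,369 → take DB $11,759. Book value $50,957.

$50,957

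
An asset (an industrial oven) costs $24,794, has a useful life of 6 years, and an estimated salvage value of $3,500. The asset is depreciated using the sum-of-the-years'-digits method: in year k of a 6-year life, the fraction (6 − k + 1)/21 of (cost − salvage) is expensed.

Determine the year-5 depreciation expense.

$2,028

Depreciable base = $24,794 − $3,500 = $21,294.
Sum of the years' digits = 6+5+4+3+2+1 = 21.
Year 1: $21,294 × 6/21 = $6,084. Book value $18,710.
Year 2: $21,294 × 5/21 = $5,070. Book value $13,640.
Year 3: $21,294 × 4/21 = $4,056. Book value $9,584.
Year 4: $21,294 × 3/21 = $3,042. Book value $6,542.
Year 5: $21,294 × 2/21 = $2,028. Book value $4,514.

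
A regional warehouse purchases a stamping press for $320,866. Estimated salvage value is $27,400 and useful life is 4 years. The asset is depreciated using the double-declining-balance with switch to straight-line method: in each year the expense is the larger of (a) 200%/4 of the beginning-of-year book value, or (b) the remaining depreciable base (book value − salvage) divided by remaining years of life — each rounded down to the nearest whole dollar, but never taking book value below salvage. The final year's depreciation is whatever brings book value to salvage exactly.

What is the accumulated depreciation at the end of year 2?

$240,649

Depreciable base = $320,866 − $27,400 = $293,466.
Year 1: DB = ⌊$320,866 × 200%/4⌋ = $160,433; SL = ⌊$293,466/4⌋ = $73,366 → take DB $160,433. Book value $160,433.
Year 2: DB = ⌊$160,433 × 200%/4⌋ = $80,216; SL = ⌊$133,033/3⌋ = $44,344 → take DB $80,216. Book value $80,217.
Accumulated through year 2 = $320,866 − $80,217 = $240,649.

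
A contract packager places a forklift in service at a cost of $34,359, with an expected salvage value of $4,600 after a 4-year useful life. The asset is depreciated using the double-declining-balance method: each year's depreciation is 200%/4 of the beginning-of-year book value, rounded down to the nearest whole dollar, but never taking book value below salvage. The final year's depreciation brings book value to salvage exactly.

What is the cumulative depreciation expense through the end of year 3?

$29,759

Depreciable base = $34,359 − $4,600 = $29,759.
Year 1: ⌊$34,359 × 200%/4⌋ = $17,179. Book value $17,180.
Year 2: ⌊$17,180 × 200%/4⌋ = $8,590. Book value $8,590.
Year 3: ⌊$8,590 × 200%/4⌋ = $4,295, capped at $3,990. Book value $4,600.
Accumulated through year 3 = $34,359 − $4,600 = $29,759.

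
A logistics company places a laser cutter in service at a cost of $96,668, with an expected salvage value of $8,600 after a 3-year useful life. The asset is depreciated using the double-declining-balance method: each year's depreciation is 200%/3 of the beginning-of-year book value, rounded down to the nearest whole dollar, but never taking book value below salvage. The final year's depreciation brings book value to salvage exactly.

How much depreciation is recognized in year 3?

$2,141

Depreciable base = $96,668 − $8,600 = $88,068.
Year 1: ⌊$96,668 × 200%/3⌋ = $64,445. Book value $32,223.
Year 2: ⌊$32,223 × 200%/3⌋ = $21,482. Book value $10,741.
Year 3 (final): $10,741 − $8,600 = $2,141. Book value $8,600.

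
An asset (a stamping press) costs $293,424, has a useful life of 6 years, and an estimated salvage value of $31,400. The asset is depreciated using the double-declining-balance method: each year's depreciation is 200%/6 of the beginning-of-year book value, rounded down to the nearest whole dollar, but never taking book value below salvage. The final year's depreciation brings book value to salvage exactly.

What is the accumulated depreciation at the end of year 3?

$206,483

Depreciable base = $293,424 − $31,400 = $262,024.
Year 1: ⌊$293,424 × 200%/6⌋ = $97,808. Book value $195,616.
Year 2: ⌊$195,616 × 200%/6⌋ = $65,205. Book value $130,411.
Year 3: ⌊$130,411 × 200%/6⌋ = $43,470. Book value $86,941.
Accumulated through year 3 = $293,424 − $86,941 = $206,483.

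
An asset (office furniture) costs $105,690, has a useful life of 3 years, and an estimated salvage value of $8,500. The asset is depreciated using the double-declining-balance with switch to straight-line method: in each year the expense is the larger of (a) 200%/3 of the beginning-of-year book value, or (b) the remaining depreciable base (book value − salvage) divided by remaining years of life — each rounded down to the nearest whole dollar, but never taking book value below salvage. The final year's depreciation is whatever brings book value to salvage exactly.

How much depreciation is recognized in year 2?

$23,486

Depreciable base = $105,690 − $8,500 = $97,190.
Year 1: DB = ⌊$105,690 × 200%/3⌋ = $70,460; SL = ⌊$97,190/3⌋ = $32,396 → take DB $70,460. Book value $35,230.
Year 2: DB = ⌊$35,230 × 200%/3⌋ = $23,486; SL = ⌊$26,730/2⌋ = $13,365 → take DB $23,486. Book value $11,744.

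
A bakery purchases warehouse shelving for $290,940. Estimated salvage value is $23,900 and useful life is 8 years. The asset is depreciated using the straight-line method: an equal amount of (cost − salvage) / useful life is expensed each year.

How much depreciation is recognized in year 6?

Depreciable base = $290,940 − $23,900 = $267,040.
Annual expense = $267,040 / 8 = $33,380.

$33,380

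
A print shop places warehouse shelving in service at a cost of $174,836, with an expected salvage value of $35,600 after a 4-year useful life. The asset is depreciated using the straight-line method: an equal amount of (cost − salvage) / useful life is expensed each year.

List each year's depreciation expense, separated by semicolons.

Depreciable base = $174,836 − $35,600 = $139,236.
Annual expense = $139,236 / 4 = $34,809.
End of year 1: book value $140,027.
End of year 2: book value $105,218.
End of year 3: book value $70,409.
End of year 4: book value $35,600.

$34,809; $34,809; $34,809; $34,809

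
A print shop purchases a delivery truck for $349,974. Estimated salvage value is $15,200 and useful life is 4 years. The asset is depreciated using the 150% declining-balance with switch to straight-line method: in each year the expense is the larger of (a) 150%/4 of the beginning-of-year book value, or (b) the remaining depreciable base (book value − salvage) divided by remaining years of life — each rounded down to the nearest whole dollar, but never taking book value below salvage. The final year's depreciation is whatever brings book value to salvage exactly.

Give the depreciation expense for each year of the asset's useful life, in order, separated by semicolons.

Depreciable base = $349,974 − $15,200 = $334,774.
Year 1: DB = ⌊$349,974 × 150%/4⌋ = $131,240; SL = ⌊$334,774/4⌋ = $83,693 → take DB $131,240. Book value $218,734.
Year 2: DB = ⌊$218,734 × 150%/4⌋ = $82,025; SL = ⌊$203,534/3⌋ = $67,844 → take DB $82,025. Book value $136,709.
Year 3: DB = ⌊$136,709 × 150%/4⌋ = $51,265; SL = ⌊$121,509/2⌋ = $60,754 → take SL $60,754. Book value $75,955.
Year 4 (final): $75,955 − $15,200 = $60,755. Book value $15,200.

$131,240; $82,025; $60,754; $60,755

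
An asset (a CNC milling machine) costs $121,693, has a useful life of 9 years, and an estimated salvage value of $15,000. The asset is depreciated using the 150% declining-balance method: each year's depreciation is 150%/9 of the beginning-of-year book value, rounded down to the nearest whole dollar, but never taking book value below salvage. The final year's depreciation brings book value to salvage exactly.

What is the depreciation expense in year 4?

Depreciable base = $121,693 − $15,000 = $106,693.
Year 1: ⌊$121,693 × 150%/9⌋ = $20,282. Book value $101,411.
Year 2: ⌊$101,411 × 150%/9⌋ = $16,901. Book value $84,510.
Year 3: ⌊$84,510 × 150%/9⌋ = $14,085. Book value $70,425.
Year 4: ⌊$70,425 × 150%/9⌋ = $11,737. Book value $58,688.

$11,737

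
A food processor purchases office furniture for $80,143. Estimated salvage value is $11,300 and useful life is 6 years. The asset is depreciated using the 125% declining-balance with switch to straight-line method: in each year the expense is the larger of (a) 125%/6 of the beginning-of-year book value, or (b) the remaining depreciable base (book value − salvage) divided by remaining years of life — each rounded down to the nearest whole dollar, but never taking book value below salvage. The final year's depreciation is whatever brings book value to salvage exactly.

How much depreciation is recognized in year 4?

$9,488

Depreciable base = $80,143 − $11,300 = $68,843.
Year 1: DB = ⌊$80,143 × 125%/6⌋ = $16,696; SL = ⌊$68,843/6⌋ = $11,473 → take DB $16,696. Book value $63,447.
Year 2: DB = ⌊$63,447 × 125%/6⌋ = $13,218; SL = ⌊$52,147/5⌋ = $10,429 → take DB $13,218. Book value $50,229.
Year 3: DB = ⌊$50,229 × 125%/6⌋ = $10,464; SL = ⌊$38,929/4⌋ = $9,732 → take DB $10,464. Book value $39,765.
Year 4: DB = ⌊$39,765 × 125%/6⌋ = $8,284; SL = ⌊$28,465/3⌋ = $9,488 → take SL $9,488. Book value $30,277.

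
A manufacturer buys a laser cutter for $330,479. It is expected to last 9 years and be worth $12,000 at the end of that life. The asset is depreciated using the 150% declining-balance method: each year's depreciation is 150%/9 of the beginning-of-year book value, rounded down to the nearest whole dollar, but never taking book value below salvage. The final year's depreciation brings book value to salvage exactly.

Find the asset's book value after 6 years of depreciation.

$110,678

Depreciable base = $330,479 − $12,000 = $318,479.
Year 1: ⌊$330,479 × 150%/9⌋ = $55,079. Book value $275,400.
Year 2: ⌊$275,400 × 150%/9⌋ = $45,900. Book value $229,500.
Year 3: ⌊$229,500 × 150%/9⌋ = $38,250. Book value $191,250.
Year 4: ⌊$191,250 × 150%/9⌋ = $31,875. Book value $159,375.
Year 5: ⌊$159,375 × 150%/9⌋ = $26,562. Book value $132,813.
Year 6: ⌊$132,813 × 150%/9⌋ = $22,135. Book value $110,678.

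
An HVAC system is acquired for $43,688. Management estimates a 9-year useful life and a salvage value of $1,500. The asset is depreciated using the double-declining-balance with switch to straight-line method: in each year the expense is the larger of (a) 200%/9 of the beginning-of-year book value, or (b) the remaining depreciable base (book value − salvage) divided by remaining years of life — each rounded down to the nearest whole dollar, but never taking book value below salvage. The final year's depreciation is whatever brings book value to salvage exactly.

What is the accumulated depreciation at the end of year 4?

$27,700

Depreciable base = $43,688 − $1,500 = $42,188.
Year 1: DB = ⌊$43,688 × 200%/9⌋ = $9,708; SL = ⌊$42,188/9⌋ = $4,687 → take DB $9,708. Book value $33,980.
Year 2: DB = ⌊$33,980 × 200%/9⌋ = $7,551; SL = ⌊$32,480/8⌋ = $4,060 → take DB $7,551. Book value $26,429.
Year 3: DB = ⌊$26,429 × 200%/9⌋ = $5,873; SL = ⌊$24,929/7⌋ = $3,561 → take DB $5,873. Book value $20,556.
Year 4: DB = ⌊$20,556 × 200%/9⌋ = $4,568; SL = ⌊$19,056/6⌋ = $3,176 → take DB $4,568. Book value $15,988.
Accumulated through year 4 = $43,688 − $15,988 = $27,700.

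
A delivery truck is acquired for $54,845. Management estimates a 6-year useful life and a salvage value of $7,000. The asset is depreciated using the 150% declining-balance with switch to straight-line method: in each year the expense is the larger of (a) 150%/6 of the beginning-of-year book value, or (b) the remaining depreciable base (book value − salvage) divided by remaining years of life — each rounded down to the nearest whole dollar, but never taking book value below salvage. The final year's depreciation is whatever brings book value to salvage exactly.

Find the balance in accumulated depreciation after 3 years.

Depreciable base = $54,845 − $7,000 = $47,845.
Year 1: DB = ⌊$54,845 × 150%/6⌋ = $13,711; SL = ⌊$47,845/6⌋ = $7,974 → take DB $13,711. Book value $41,134.
Year 2: DB = ⌊$41,134 × 150%/6⌋ = $10,283; SL = ⌊$34,134/5⌋ = $6,826 → take DB $10,283. Book value $30,851.
Year 3: DB = ⌊$30,851 × 150%/6⌋ = $7,712; SL = ⌊$23,851/4⌋ = $5,962 → take DB $7,712. Book value $23,139.
Accumulated through year 3 = $54,845 − $23,139 = $31,706.

$31,706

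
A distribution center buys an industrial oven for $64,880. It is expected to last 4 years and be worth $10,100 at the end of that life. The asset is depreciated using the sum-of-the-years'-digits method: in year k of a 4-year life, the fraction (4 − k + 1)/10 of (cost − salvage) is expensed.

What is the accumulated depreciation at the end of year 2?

$38,346

Depreciable base = $64,880 − $10,100 = $54,780.
Sum of the years' digits = 4+3+2+1 = 10.
Year 1: $54,780 × 4/10 = $21,912. Book value $42,968.
Year 2: $54,780 × 3/10 = $16,434. Book value $26,534.
Accumulated through year 2 = $64,880 − $26,534 = $38,346.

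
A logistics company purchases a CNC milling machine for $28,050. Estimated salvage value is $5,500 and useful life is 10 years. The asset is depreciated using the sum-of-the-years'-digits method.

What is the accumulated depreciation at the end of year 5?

$16,400

Depreciable base = $28,050 − $5,500 = $22,550.
Sum of the years' digits = 10+9+8+7+6+5+4+3+2+1 = 55.
Year 1: $22,550 × 10/55 = $4,100. Book value $23,950.
Year 2: $22,550 × 9/55 = $3,690. Book value $20,260.
Year 3: $22,550 × 8/55 = $3,280. Book value $16,980.
Year 4: $22,550 × 7/55 = $2,870. Book value $14,110.
Year 5: $22,550 × 6/55 = $2,460. Book value $11,650.
Accumulated through year 5 = $28,050 − $11,650 = $16,400.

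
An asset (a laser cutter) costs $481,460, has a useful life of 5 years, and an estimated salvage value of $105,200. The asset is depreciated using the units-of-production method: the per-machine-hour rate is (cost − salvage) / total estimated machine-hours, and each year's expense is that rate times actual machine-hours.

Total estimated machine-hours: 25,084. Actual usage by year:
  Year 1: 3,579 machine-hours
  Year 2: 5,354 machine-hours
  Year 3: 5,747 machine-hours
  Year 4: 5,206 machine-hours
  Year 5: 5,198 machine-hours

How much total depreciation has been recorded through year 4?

$298,290

Depreciable base = $481,460 − $105,200 = $376,260.
Rate = $376,260 / 25,084 machine-hours = $15 per machine-hour.
Year 1: 3,579 × $15 = $53,685. Book value $427,775.
Year 2: 5,354 × $15 = $80,310. Book value $347,465.
Year 3: 5,747 × $15 = $86,205. Book value $261,260.
Year 4: 5,206 × $15 = $78,090. Book value $183,170.
Accumulated through year 4 = $481,460 − $183,170 = $298,290.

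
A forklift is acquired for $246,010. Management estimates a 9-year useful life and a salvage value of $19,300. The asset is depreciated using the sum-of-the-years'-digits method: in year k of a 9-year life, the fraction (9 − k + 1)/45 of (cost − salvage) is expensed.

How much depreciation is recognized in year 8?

$10,076

Depreciable base = $246,010 − $19,300 = $226,710.
Sum of the years' digits = 9+8+7+6+5+4+3+2+1 = 45.
Year 1: $226,710 × 9/45 = $45,342. Book value $200,668.
Year 2: $226,710 × 8/45 = $40,304. Book value $160,364.
Year 3: $226,710 × 7/45 = $35,266. Book value $125,098.
Year 4: $226,710 × 6/45 = $30,228. Book value $94,870.
Year 5: $226,710 × 5/45 = $25,190. Book value $69,680.
Year 6: $226,710 × 4/45 = $20,152. Book value $49,528.
Year 7: $226,710 × 3/45 = $15,114. Book value $34,414.
Year 8: $226,710 × 2/45 = $10,076. Book value $24,338.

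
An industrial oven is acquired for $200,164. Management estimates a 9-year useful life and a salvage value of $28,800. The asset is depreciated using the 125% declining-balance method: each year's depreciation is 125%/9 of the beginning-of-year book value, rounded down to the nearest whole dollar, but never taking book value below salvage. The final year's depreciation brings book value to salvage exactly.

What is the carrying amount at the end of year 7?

Depreciable base = $200,164 − $28,800 = $171,364.
Year 1: ⌊$200,164 × 125%/9⌋ = $27,800. Book value $172,364.
Year 2: ⌊$172,364 × 125%/9⌋ = $23,939. Book value $148,425.
Year 3: ⌊$148,425 × 125%/9⌋ = $20,614. Book value $127,811.
Year 4: ⌊$127,811 × 125%/9⌋ = $17,751. Book value $110,060.
Year 5: ⌊$110,060 × 125%/9⌋ = $15,286. Book value $94,774.
Year 6: ⌊$94,774 × 125%/9⌋ = $13,163. Book value $81,611.
Year 7: ⌊$81,611 × 125%/9⌋ = $11,334. Book value $70,277.

$70,277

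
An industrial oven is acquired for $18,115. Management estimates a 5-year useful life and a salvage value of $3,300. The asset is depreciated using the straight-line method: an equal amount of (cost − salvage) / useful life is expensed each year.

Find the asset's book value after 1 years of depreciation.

Depreciable base = $18,115 − $3,300 = $14,815.
Annual expense = $14,815 / 5 = $2,963.
End of year 1: book value $15,152.

$15,152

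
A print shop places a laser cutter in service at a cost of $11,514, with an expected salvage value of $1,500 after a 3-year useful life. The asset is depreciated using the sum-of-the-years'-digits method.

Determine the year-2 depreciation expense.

Depreciable base = $11,514 − $1,500 = $10,014.
Sum of the years' digits = 3+2+1 = 6.
Year 1: $10,014 × 3/6 = $5,007. Book value $6,507.
Year 2: $10,014 × 2/6 = $3,338. Book value $3,169.

$3,338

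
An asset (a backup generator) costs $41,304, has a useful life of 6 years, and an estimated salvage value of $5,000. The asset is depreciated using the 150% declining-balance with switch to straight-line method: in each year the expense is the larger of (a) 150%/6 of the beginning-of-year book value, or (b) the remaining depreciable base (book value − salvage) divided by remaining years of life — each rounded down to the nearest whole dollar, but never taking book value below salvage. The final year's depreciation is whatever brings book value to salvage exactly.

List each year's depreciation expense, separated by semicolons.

$10,326; $7,744; $5,808; $4,356; $4,035; $4,035

Depreciable base = $41,304 − $5,000 = $36,304.
Year 1: DB = ⌊$41,304 × 150%/6⌋ = $10,326; SL = ⌊$36,304/6⌋ = $6,050 → take DB $10,326. Book value $30,978.
Year 2: DB = ⌊$30,978 × 150%/6⌋ = $7,744; SL = ⌊$25,978/5⌋ = $5,195 → take DB $7,744. Book value $23,234.
Year 3: DB = ⌊$23,234 × 150%/6⌋ = $5,808; SL = ⌊$18,234/4⌋ = $4,558 → take DB $5,808. Book value $17,426.
Year 4: DB = ⌊$17,426 × 150%/6⌋ = $4,356; SL = ⌊$12,426/3⌋ = $4,142 → take DB $4,356. Book value $13,070.
Year 5: DB = ⌊$13,070 × 150%/6⌋ = $3,267; SL = ⌊$8,070/2⌋ = $4,035 → take SL $4,035. Book value $9,035.
Year 6 (final): $9,035 − $5,000 = $4,035. Book value $5,000.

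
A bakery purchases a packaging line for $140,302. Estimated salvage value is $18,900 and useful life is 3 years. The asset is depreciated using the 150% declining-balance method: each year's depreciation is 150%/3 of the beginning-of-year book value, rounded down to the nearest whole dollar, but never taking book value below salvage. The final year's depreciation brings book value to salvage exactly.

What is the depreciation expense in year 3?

$16,176

Depreciable base = $140,302 − $18,900 = $121,402.
Year 1: ⌊$140,302 × 150%/3⌋ = $70,151. Book value $70,151.
Year 2: ⌊$70,151 × 150%/3⌋ = $35,075. Book value $35,076.
Year 3 (final): $35,076 − $18,900 = $16,176. Book value $18,900.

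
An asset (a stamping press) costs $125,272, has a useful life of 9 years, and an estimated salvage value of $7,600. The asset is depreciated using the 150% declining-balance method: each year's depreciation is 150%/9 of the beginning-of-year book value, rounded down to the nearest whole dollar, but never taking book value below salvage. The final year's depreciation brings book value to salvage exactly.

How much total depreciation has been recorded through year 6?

Depreciable base = $125,272 − $7,600 = $117,672.
Year 1: ⌊$125,272 × 150%/9⌋ = $20,878. Book value $104,394.
Year 2: ⌊$104,394 × 150%/9⌋ = $17,399. Book value $86,995.
Year 3: ⌊$86,995 × 150%/9⌋ = $14,499. Book value $72,496.
Year 4: ⌊$72,496 × 150%/9⌋ = $12,082. Book value $60,414.
Year 5: ⌊$60,414 × 150%/9⌋ = $10,069. Book value $50,345.
Year 6: ⌊$50,345 × 150%/9⌋ = $8,390. Book value $41,955.
Accumulated through year 6 = $125,272 − $41,955 = $83,317.

$83,317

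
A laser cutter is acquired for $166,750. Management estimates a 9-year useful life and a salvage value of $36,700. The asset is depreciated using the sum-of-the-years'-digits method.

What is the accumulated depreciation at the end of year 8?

$127,160

Depreciable base = $166,750 − $36,700 = $130,050.
Sum of the years' digits = 9+8+7+6+5+4+3+2+1 = 45.
Year 1: $130,050 × 9/45 = $26,010. Book value $140,740.
Year 2: $130,050 × 8/45 = $23,120. Book value $117,620.
Year 3: $130,050 × 7/45 = $20,230. Book value $97,390.
Year 4: $130,050 × 6/45 = $17,340. Book value $80,050.
Year 5: $130,050 × 5/45 = $14,450. Book value $65,600.
Year 6: $130,050 × 4/45 = $11,560. Book value $54,040.
Year 7: $130,050 × 3/45 = $8,670. Book value $45,370.
Year 8: $130,050 × 2/45 = $5,780. Book value $39,590.
Accumulated through year 8 = $166,750 − $39,590 = $127,160.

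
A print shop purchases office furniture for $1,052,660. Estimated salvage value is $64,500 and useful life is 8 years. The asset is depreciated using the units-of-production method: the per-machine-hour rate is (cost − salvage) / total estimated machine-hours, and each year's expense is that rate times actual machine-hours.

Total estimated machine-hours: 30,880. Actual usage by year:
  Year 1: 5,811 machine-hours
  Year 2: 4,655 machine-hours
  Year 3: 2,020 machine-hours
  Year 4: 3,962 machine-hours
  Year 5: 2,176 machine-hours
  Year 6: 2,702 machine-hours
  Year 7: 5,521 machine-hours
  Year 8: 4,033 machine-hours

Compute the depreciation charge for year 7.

Depreciable base = $1,052,660 − $64,500 = $988,160.
Rate = $988,160 / 30,880 machine-hours = $32 per machine-hour.
Year 1: 5,811 × $32 = $185,952. Book value $866,708.
Year 2: 4,655 × $32 = $148,960. Book value $717,748.
Year 3: 2,020 × $32 = $64,640. Book value $653,108.
Year 4: 3,962 × $32 = $126,784. Book value $526,324.
Year 5: 2,176 × $32 = $69,632. Book value $456,692.
Year 6: 2,702 × $32 = $86,464. Book value $370,228.
Year 7: 5,521 × $32 = $176,672. Book value $193,556.

$176,672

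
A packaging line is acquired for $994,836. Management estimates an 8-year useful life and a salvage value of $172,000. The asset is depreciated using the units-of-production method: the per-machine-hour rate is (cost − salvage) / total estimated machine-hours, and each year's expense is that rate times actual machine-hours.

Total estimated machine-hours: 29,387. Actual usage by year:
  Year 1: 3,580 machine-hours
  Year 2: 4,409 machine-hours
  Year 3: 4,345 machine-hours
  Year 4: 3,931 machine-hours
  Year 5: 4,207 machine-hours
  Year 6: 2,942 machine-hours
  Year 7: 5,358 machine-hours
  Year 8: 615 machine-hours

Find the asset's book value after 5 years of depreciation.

$421,620

Depreciable base = $994,836 − $172,000 = $822,836.
Rate = $822,836 / 29,387 machine-hours = $28 per machine-hour.
Year 1: 3,580 × $28 = $100,240. Book value $894,596.
Year 2: 4,409 × $28 = $123,452. Book value $771,144.
Year 3: 4,345 × $28 = $121,660. Book value $649,484.
Year 4: 3,931 × $28 = $110,068. Book value $539,416.
Year 5: 4,207 × $28 = $117,796. Book value $421,620.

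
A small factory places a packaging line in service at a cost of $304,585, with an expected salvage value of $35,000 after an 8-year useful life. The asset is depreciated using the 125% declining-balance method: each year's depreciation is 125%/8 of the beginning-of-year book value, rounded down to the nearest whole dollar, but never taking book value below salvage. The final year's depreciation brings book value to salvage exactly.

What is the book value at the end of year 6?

$109,900

Depreciable base = $304,585 − $35,000 = $269,585.
Year 1: ⌊$304,585 × 125%/8⌋ = $47,591. Book value $256,994.
Year 2: ⌊$256,994 × 125%/8⌋ = $40,155. Book value $216,839.
Year 3: ⌊$216,839 × 125%/8⌋ = $33,881. Book value $182,958.
Year 4: ⌊$182,958 × 125%/8⌋ = $28,587. Book value $154,371.
Year 5: ⌊$154,371 × 125%/8⌋ = $24,120. Book value $130,251.
Year 6: ⌊$130,251 × 125%/8⌋ = $20,351. Book value $109,900.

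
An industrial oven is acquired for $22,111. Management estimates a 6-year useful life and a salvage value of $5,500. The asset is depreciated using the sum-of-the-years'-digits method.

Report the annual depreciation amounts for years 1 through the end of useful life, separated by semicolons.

Depreciable base = $22,111 − $5,500 = $16,611.
Sum of the years' digits = 6+5+4+3+2+1 = 21.
Year 1: $16,611 × 6/21 = $4,746. Book value $17,365.
Year 2: $16,611 × 5/21 = $3,955. Book value $13,410.
Year 3: $16,611 × 4/21 = $3,164. Book value $10,246.
Year 4: $16,611 × 3/21 = $2,373. Book value $7,873.
Year 5: $16,611 × 2/21 = $1,582. Book value $6,291.
Year 6: $16,611 × 1/21 = $791. Book value $5,500.

$4,746; $3,955; $3,164; $2,373; $1,582; $791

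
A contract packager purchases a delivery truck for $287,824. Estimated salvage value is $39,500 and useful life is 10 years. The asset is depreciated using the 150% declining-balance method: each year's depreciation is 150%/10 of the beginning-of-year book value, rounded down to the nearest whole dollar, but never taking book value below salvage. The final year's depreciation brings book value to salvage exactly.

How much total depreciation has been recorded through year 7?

Depreciable base = $287,824 − $39,500 = $248,324.
Year 1: ⌊$287,824 × 150%/10⌋ = $43,173. Book value $244,651.
Year 2: ⌊$244,651 × 150%/10⌋ = $36,697. Book value $207,954.
Year 3: ⌊$207,954 × 150%/10⌋ = $31,193. Book value $176,761.
Year 4: ⌊$176,761 × 150%/10⌋ = $26,514. Book value $150,247.
Year 5: ⌊$150,247 × 150%/10⌋ = $22,537. Book value $127,710.
Year 6: ⌊$127,710 × 150%/10⌋ = $19,156. Book value $108,554.
Year 7: ⌊$108,554 × 150%/10⌋ = $16,283. Book value $92,271.
Accumulated through year 7 = $287,824 − $92,271 = $195,553.

$195,553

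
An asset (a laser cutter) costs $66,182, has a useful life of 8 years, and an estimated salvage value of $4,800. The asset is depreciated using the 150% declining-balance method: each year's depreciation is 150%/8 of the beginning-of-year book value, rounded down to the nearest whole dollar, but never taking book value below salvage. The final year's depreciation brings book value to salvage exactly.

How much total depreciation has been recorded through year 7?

$50,711

Depreciable base = $66,182 − $4,800 = $61,382.
Year 1: ⌊$66,182 × 150%/8⌋ = $12,409. Book value $53,773.
Year 2: ⌊$53,773 × 150%/8⌋ = $10,082. Book value $43,691.
Year 3: ⌊$43,691 × 150%/8⌋ = $8,192. Book value $35,499.
Year 4: ⌊$35,499 × 150%/8⌋ = $6,656. Book value $28,843.
Year 5: ⌊$28,843 × 150%/8⌋ = $5,408. Book value $23,435.
Year 6: ⌊$23,435 × 150%/8⌋ = $4,394. Book value $19,041.
Year 7: ⌊$19,041 × 150%/8⌋ = $3,570. Book value $15,471.
Accumulated through year 7 = $66,182 − $15,471 = $50,711.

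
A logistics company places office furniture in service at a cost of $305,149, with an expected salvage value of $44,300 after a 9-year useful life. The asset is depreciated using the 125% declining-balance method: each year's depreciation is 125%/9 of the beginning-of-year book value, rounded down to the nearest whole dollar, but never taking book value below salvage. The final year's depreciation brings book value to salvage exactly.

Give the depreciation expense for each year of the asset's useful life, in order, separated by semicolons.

$42,381; $36,495; $31,426; $27,062; $23,303; $20,066; $17,280; $14,880; $47,956

Depreciable base = $305,149 − $44,300 = $260,849.
Year 1: ⌊$305,149 × 125%/9⌋ = $42,381. Book value $262,768.
Year 2: ⌊$262,768 × 125%/9⌋ = $36,495. Book value $226,273.
Year 3: ⌊$226,273 × 125%/9⌋ = $31,426. Book value $194,847.
Year 4: ⌊$194,847 × 125%/9⌋ = $27,062. Book value $167,785.
Year 5: ⌊$167,785 × 125%/9⌋ = $23,303. Book value $144,482.
Year 6: ⌊$144,482 × 125%/9⌋ = $20,066. Book value $124,416.
Year 7: ⌊$124,416 × 125%/9⌋ = $17,280. Book value $107,136.
Year 8: ⌊$107,136 × 125%/9⌋ = $14,880. Book value $92,256.
Year 9 (final): $92,256 − $44,300 = $47,956. Book value $44,300.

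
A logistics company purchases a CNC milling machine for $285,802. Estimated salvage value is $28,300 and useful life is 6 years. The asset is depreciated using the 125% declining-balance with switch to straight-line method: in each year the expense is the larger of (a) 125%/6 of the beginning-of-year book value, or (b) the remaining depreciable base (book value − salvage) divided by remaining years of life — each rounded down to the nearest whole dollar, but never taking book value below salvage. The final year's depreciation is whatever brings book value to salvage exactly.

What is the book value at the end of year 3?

Depreciable base = $285,802 − $28,300 = $257,502.
Year 1: DB = ⌊$285,802 × 125%/6⌋ = $59,542; SL = ⌊$257,502/6⌋ = $42,917 → take DB $59,542. Book value $226,260.
Year 2: DB = ⌊$226,260 × 125%/6⌋ = $47,137; SL = ⌊$197,960/5⌋ = $39,592 → take DB $47,137. Book value $179,123.
Year 3: DB = ⌊$179,123 × 125%/6⌋ = $37,317; SL = ⌊$150,823/4⌋ = $37,705 → take SL $37,705. Book value $141,418.

$141,418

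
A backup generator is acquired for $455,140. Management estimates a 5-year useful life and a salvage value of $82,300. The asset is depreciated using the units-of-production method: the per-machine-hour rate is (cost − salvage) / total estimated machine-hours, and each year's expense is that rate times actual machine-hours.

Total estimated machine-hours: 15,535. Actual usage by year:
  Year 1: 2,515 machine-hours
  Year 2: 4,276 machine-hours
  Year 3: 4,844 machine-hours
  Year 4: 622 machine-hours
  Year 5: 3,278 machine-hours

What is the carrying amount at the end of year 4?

Depreciable base = $455,140 − $82,300 = $372,840.
Rate = $372,840 / 15,535 machine-hours = $24 per machine-hour.
Year 1: 2,515 × $24 = $60,360. Book value $394,780.
Year 2: 4,276 × $24 = $102,624. Book value $292,156.
Year 3: 4,844 × $24 = $116,256. Book value $175,900.
Year 4: 622 × $24 = $14,928. Book value $160,972.

$160,972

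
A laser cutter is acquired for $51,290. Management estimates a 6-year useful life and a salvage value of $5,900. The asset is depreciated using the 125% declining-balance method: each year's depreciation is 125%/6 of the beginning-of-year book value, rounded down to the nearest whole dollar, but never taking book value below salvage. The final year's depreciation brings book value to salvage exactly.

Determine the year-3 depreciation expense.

Depreciable base = $51,290 − $5,900 = $45,390.
Year 1: ⌊$51,290 × 125%/6⌋ = $10,685. Book value $40,605.
Year 2: ⌊$40,605 × 125%/6⌋ = $8,459. Book value $32,146.
Year 3: ⌊$32,146 × 125%/6⌋ = $6,697. Book value $25,449.

$6,697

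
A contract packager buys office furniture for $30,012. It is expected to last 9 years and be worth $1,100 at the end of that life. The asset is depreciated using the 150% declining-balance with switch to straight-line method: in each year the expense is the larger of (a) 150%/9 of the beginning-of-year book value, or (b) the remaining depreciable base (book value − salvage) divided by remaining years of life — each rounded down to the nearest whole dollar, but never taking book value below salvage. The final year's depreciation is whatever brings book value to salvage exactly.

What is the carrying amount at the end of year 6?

Depreciable base = $30,012 − $1,100 = $28,912.
Year 1: DB = ⌊$30,012 × 150%/9⌋ = $5,002; SL = ⌊$28,912/9⌋ = $3,212 → take DB $5,002. Book value $25,010.
Year 2: DB = ⌊$25,010 × 150%/9⌋ = $4,168; SL = ⌊$23,910/8⌋ = $2,988 → take DB $4,168. Book value $20,842.
Year 3: DB = ⌊$20,842 × 150%/9⌋ = $3,473; SL = ⌊$19,742/7⌋ = $2,820 → take DB $3,473. Book value $17,369.
Year 4: DB = ⌊$17,369 × 150%/9⌋ = $2,894; SL = ⌊$16,269/6⌋ = $2,711 → take DB $2,894. Book value $14,475.
Year 5: DB = ⌊$14,475 × 150%/9⌋ = $2,412; SL = ⌊$13,375/5⌋ = $2,675 → take SL $2,675. Book value $11,800.
Year 6: DB = ⌊$11,800 × 150%/9⌋ = $1,966; SL = ⌊$10,700/4⌋ = $2,675 → take SL $2,675. Book value $9,125.

$9,125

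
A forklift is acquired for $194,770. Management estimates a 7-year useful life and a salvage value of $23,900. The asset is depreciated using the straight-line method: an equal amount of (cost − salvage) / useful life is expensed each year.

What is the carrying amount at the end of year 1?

Depreciable base = $194,770 − $23,900 = $170,870.
Annual expense = $170,870 / 7 = $24,410.
End of year 1: book value $170,360.

$170,360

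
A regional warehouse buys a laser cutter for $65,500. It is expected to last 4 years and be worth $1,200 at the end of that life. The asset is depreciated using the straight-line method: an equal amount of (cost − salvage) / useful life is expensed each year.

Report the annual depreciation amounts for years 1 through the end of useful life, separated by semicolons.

Depreciable base = $65,500 − $1,200 = $64,300.
Annual expense = $64,300 / 4 = $16,075.
End of year 1: book value $49,425.
End of year 2: book value $33,350.
End of year 3: book value $17,275.
End of year 4: book value $1,200.

$16,075; $16,075; $16,075; $16,075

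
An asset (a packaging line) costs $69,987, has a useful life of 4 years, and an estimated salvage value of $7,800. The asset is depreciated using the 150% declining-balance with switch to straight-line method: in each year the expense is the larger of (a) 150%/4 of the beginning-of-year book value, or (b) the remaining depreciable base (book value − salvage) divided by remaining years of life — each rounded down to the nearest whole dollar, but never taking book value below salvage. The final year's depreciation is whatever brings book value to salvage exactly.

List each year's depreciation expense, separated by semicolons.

$26,245; $16,403; $10,252; $9,287

Depreciable base = $69,987 − $7,800 = $62,187.
Year 1: DB = ⌊$69,987 × 150%/4⌋ = $26,245; SL = ⌊$62,187/4⌋ = $15,546 → take DB $26,245. Book value $43,742.
Year 2: DB = ⌊$43,742 × 150%/4⌋ = $16,403; SL = ⌊$35,942/3⌋ = $11,980 → take DB $16,403. Book value $27,339.
Year 3: DB = ⌊$27,339 × 150%/4⌋ = $10,252; SL = ⌊$19,539/2⌋ = $9,769 → take DB $10,252. Book value $17,087.
Year 4 (final): $17,087 − $7,800 = $9,287. Book value $7,800.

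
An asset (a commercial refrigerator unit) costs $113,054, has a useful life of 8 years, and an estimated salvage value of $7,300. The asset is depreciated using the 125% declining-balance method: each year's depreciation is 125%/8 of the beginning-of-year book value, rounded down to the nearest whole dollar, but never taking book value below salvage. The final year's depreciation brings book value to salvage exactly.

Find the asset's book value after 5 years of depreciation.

Depreciable base = $113,054 − $7,300 = $105,754.
Year 1: ⌊$113,054 × 125%/8⌋ = $17,664. Book value $95,390.
Year 2: ⌊$95,390 × 125%/8⌋ = $14,904. Book value $80,486.
Year 3: ⌊$80,486 × 125%/8⌋ = $12,575. Book value $67,911.
Year 4: ⌊$67,911 × 125%/8⌋ = $10,611. Book value $57,300.
Year 5: ⌊$57,300 × 125%/8⌋ = $8,953. Book value $48,347.

$48,347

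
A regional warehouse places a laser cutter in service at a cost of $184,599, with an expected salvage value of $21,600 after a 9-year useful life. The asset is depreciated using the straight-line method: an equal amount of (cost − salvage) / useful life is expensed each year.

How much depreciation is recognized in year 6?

Depreciable base = $184,599 − $21,600 = $162,999.
Annual expense = $162,999 / 9 = $18,111.

$18,111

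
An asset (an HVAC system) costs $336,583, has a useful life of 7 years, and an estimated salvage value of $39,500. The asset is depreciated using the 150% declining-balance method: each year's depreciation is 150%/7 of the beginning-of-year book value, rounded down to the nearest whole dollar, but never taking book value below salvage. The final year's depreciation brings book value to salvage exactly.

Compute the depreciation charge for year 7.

$39,693

Depreciable base = $336,583 − $39,500 = $297,083.
Year 1: ⌊$336,583 × 150%/7⌋ = $72,124. Book value $264,459.
Year 2: ⌊$264,459 × 150%/7⌋ = $56,669. Book value $207,790.
Year 3: ⌊$207,790 × 150%/7⌋ = $44,526. Book value $163,264.
Year 4: ⌊$163,264 × 150%/7⌋ = $34,985. Book value $128,279.
Year 5: ⌊$128,279 × 150%/7⌋ = $27,488. Book value $100,791.
Year 6: ⌊$100,791 × 150%/7⌋ = $21,598. Book value $79,193.
Year 7 (final): $79,193 − $39,500 = $39,693. Book value $39,500.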